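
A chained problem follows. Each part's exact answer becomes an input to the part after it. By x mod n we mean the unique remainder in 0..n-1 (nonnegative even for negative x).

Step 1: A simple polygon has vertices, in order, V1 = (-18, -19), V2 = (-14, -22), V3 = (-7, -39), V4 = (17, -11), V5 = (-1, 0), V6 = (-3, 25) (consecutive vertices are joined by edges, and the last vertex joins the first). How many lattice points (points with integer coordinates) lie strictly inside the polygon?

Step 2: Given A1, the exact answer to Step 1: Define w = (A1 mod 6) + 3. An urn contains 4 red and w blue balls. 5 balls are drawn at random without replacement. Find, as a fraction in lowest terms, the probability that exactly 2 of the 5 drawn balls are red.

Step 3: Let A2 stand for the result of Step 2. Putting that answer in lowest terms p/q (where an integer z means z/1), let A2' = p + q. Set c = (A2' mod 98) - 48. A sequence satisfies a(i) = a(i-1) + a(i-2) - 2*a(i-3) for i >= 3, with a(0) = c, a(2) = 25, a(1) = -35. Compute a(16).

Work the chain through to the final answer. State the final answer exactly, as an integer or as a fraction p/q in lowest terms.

Step 1: cross terms: (-18*-22 - -14*-19)=130, (-14*-39 - -7*-22)=392, (-7*-11 - 17*-39)=740, (17*0 - -1*-11)=-11, (-1*25 - -3*0)=-25, (-3*-19 - -18*25)=507; twice the area = |1733| = 1733; area = 1733/2; boundary points = 1 + 1 + 4 + 1 + 1 + 1 = 9; strictly interior points = area - boundary/2 + 1 = 863; answer 863
Step 2: A1 = 863; w = 8; total draws C(12,5) = 792; favorable C(4,2)*C(8,3) = 336; P = 14/33; answer 14/33
Step 3: A2 = 14/33; threaded value p + q = 47; c = -1; a(3) = 1*(25) + 1*(-35) - 2*(-1) = -8; iterating: a(3)=-8, a(4)=87, a(5)=29, a(6)=132, a(7)=-13, a(8)=61, a(9)=-216, a(10)=-129, a(11)=-467, a(12)=-164, a(13)=-373, a(14)=397, a(15)=352, a(16)=1495; answer 1495

1495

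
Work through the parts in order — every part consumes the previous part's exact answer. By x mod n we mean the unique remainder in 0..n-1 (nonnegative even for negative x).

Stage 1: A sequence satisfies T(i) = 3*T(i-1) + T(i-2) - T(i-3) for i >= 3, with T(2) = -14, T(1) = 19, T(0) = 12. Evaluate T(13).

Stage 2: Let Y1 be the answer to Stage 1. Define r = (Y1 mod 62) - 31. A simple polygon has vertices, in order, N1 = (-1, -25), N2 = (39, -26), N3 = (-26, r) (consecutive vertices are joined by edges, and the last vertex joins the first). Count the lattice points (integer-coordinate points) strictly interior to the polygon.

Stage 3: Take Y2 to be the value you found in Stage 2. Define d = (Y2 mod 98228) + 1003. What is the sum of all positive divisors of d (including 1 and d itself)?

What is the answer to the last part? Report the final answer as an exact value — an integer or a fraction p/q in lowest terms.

2880

Stage 1: T(3) = 3*(-14) + 1*(19) - 1*(12) = -35; iterating: T(3)=-35, T(4)=-138, T(5)=-435, T(6)=-1408, T(7)=-4521, T(8)=-14536, T(9)=-46721, T(10)=-150178, T(11)=-482719, T(12)=-1551614, T(13)=-4987383; answer -4987383
Stage 2: Y1 = -4987383; r = -10; cross terms: (-1*-26 - 39*-25)=1001, (39*-10 - -26*-26)=-1066, (-26*-25 - -1*-10)=640; twice the area = |575| = 575; area = 575/2; boundary points = 1 + 1 + 5 = 7; strictly interior points = area - boundary/2 + 1 = 285; answer 285
Stage 3: Y2 = 285; d = 1288; 1288 = 2^3 * 7 * 23; sigma = (1 + 2 + 4 + 8) * (1 + 7) * (1 + 23) = 15 * 8 * 24 = 2880; answer 2880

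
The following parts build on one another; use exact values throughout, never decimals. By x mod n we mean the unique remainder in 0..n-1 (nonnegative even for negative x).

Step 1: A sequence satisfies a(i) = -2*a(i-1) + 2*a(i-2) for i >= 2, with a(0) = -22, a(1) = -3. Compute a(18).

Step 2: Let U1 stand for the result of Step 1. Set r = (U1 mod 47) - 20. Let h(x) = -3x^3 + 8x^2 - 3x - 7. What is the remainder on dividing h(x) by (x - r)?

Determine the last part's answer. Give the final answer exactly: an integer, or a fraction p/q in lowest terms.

Step 1: a(2) = -2*(-3) + 2*(-22) = -38; iterating: a(2)=-38, a(3)=70, a(4)=-216, a(5)=572, a(6)=-1576, a(7)=4296, a(8)=-11744, a(9)=32080, a(10)=-87648, a(11)=239456, a(12)=-654208, a(13)=1787328, a(14)=-4883072, a(15)=13340800, a(16)=-36447744, a(17)=99577088, a(18)=-272049664; answer -272049664
Step 2: U1 = -272049664; r = -7; remainder = value at the root: -3*(-7)^3 + 8*(-7)^2 - 3*(-7)^1 - 7 = (1029) + (392) + (21) + (-7) = 1435; answer 1435

1435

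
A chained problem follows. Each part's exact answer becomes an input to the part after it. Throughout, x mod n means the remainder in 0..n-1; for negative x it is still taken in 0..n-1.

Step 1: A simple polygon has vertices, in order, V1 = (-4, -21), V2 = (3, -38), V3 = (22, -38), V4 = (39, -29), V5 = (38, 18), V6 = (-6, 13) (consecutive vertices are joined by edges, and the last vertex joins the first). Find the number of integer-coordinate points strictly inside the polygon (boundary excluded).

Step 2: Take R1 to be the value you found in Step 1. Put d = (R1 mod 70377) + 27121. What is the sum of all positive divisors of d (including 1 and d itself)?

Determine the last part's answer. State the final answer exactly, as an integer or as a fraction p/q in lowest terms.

68376

Step 1: cross terms: (-4*-38 - 3*-21)=215, (3*-38 - 22*-38)=722, (22*-29 - 39*-38)=844, (39*18 - 38*-29)=1804, (38*13 - -6*18)=602, (-6*-21 - -4*13)=178; twice the area = |4365| = 4365; area = 4365/2; boundary points = 1 + 19 + 1 + 1 + 1 + 2 = 25; strictly interior points = area - boundary/2 + 1 = 2171; answer 2171
Step 2: R1 = 2171; d = 29292; 29292 = 2^2 * 3 * 2441; sigma = (1 + 2 + 4) * (1 + 3) * (1 + 2441) = 7 * 4 * 2442 = 68376; answer 68376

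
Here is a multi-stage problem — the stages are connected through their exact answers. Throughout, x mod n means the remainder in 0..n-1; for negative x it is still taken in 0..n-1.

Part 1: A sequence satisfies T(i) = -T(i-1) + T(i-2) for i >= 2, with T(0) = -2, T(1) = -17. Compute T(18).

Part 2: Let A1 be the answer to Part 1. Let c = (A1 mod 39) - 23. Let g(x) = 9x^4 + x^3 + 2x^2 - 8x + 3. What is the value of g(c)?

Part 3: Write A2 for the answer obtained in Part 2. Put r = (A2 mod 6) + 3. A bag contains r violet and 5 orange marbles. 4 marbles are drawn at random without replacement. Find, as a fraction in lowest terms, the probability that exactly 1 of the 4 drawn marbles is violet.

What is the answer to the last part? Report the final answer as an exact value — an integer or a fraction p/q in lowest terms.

Part 1: T(2) = -1*(-17) + 1*(-2) = 15; iterating: T(2)=15, T(3)=-32, T(4)=47, T(5)=-79, T(6)=126, T(7)=-205, T(8)=331, T(9)=-536, T(10)=867, T(11)=-1403, T(12)=2270, T(13)=-3673, T(14)=5943, T(15)=-9616, T(16)=15559, T(17)=-25175, T(18)=40734; answer 40734
Part 2: A1 = 40734; c = -5; 9*(-5)^4 + 1*(-5)^3 + 2*(-5)^2 - 8*(-5)^1 + 3 = (5625) + (-125) + (50) + (40) + (3) = 5593; answer 5593
Part 3: A2 = 5593; r = 4; total draws C(9,4) = 126; favorable C(4,1)*C(5,3) = 40; P = 20/63; answer 20/63

20/63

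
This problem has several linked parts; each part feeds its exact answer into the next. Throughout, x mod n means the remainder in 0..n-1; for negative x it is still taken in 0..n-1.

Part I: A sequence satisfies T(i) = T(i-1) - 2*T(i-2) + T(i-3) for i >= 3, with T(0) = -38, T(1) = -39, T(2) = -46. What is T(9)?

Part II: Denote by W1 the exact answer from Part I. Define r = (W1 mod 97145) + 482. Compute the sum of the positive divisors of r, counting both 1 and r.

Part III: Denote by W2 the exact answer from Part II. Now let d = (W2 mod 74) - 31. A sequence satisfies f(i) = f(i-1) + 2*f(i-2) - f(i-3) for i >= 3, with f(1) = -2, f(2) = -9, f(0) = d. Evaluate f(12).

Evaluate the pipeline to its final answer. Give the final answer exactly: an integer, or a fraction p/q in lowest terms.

-4256

Part I: T(3) = 1*(-46) - 2*(-39) + 1*(-38) = -6; iterating: T(3)=-6, T(4)=47, T(5)=13, T(6)=-87, T(7)=-66, T(8)=121, T(9)=166; answer 166
Part II: W1 = 166; r = 648; 648 = 2^3 * 3^4; sigma = (1 + 2 + 4 + 8) * (1 + 3 + 9 + 27 + 81) = 15 * 121 = 1815; answer 1815
Part III: W2 = 1815; d = 8; f(3) = 1*(-9) + 2*(-2) - 1*(8) = -21; iterating: f(3)=-21, f(4)=-37, f(5)=-70, f(6)=-123, f(7)=-226, f(8)=-402, f(9)=-731, f(10)=-1309, f(11)=-2369, f(12)=-4256; answer -4256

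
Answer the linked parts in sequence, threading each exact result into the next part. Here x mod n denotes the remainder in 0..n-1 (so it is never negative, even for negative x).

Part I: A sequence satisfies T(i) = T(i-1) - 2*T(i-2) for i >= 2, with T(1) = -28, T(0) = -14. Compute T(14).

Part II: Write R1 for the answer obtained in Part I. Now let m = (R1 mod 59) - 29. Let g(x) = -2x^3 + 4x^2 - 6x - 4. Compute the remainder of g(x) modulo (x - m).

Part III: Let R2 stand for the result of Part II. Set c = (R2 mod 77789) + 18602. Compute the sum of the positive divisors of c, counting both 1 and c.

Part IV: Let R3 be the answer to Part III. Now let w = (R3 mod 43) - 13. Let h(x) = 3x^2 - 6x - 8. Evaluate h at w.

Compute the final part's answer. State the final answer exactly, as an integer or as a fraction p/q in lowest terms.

136

Part I: T(2) = 1*(-28) - 2*(-14) = 0; iterating: T(2)=0, T(3)=56, T(4)=56, T(5)=-56, T(6)=-168, T(7)=-56, T(8)=280, T(9)=392, T(10)=-168, T(11)=-952, T(12)=-616, T(13)=1288, T(14)=2520; answer 2520
Part II: R1 = 2520; m = 13; remainder = value at the root: -2*(13)^3 + 4*(13)^2 - 6*(13)^1 - 4 = (-4394) + (676) + (-78) + (-4) = -3800; answer -3800
Part III: R2 = -3800; c = 92591; 92591 = 53 * 1747; sigma = (1 + 53) * (1 + 1747) = 54 * 1748 = 94392; answer 94392
Part IV: R3 = 94392; w = -6; 3*(-6)^2 - 6*(-6)^1 - 8 = (108) + (36) + (-8) = 136; answer 136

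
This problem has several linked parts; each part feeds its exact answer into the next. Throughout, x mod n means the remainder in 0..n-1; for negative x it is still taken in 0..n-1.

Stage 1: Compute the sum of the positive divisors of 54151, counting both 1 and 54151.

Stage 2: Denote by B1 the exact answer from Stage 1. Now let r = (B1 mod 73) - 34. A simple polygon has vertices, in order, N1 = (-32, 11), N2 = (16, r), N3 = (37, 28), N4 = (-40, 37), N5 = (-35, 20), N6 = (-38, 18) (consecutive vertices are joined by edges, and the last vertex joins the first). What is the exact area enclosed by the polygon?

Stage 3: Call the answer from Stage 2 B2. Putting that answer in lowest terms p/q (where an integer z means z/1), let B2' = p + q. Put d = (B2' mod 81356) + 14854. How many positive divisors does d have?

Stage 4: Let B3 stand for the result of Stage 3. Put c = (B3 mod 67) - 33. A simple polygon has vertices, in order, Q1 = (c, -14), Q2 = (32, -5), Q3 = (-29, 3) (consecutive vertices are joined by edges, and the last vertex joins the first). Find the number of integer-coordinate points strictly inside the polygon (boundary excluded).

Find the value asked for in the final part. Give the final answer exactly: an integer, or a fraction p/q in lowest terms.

Stage 1: 54151 is prime, so its only divisors are 1 and 54151; sigma = 1 + 54151 = 54152; answer 54152
Stage 2: B1 = 54152; r = 25; cross terms: (-32*25 - 16*11)=-976, (16*28 - 37*25)=-477, (37*37 - -40*28)=2489, (-40*20 - -35*37)=495, (-35*18 - -38*20)=130, (-38*11 - -32*18)=158; twice the area = |1819| = 1819; area = 1819/2; answer 1819/2
Stage 3: B2 = 1819/2; threaded value p + q = 1821; d = 16675; 16675 = 5^2 * 23 * 29; number of divisors = (2+1) * (1+1) * (1+1) = 12; answer 12
Stage 4: B3 = 12; c = -21; cross terms: (-21*-5 - 32*-14)=553, (32*3 - -29*-5)=-49, (-29*-14 - -21*3)=469; twice the area = |973| = 973; area = 973/2; boundary points = 1 + 1 + 1 = 3; strictly interior points = area - boundary/2 + 1 = 486; answer 486

486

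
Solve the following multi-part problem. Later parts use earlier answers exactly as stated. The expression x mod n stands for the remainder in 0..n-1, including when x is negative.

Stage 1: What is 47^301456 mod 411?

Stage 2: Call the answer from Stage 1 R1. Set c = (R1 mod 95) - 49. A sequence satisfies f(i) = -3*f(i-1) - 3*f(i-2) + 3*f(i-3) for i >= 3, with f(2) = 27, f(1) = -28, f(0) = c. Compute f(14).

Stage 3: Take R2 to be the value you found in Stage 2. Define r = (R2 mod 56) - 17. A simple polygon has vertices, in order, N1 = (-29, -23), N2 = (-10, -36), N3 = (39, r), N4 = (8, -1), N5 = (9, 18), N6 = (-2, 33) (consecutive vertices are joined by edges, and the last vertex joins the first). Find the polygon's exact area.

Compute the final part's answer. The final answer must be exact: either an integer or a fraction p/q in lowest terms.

Stage 1: squarings mod 411: 47^1=47, 47^2=154, 47^4=289, 47^8=88, 47^16=346, 47^32=115, 47^64=73, 47^128=397, 47^256=196, 47^512=193, 47^1024=259, 47^2048=88, 47^4096=346, 47^8192=115, 47^16384=73, 47^32768=397, 47^65536=196, 47^131072=193, 47^262144=259; 47^301456 = 47^16 * 47^128 * 47^256 * 47^2048 * 47^4096 * 47^32768 * 47^262144 = 187 (mod 411); answer 187
Stage 2: R1 = 187; c = 43; f(3) = -3*(27) - 3*(-28) + 3*(43) = 132; iterating: f(3)=132, f(4)=-561, f(5)=1368, f(6)=-2025, f(7)=288, f(8)=9315, f(9)=-34884, f(10)=77571, f(11)=-100116, f(12)=-37017, f(13)=644112, f(14)=-2121633; answer -2121633
Stage 3: R2 = -2121633; r = 22; cross terms: (-29*-36 - -10*-23)=814, (-10*22 - 39*-36)=1184, (39*-1 - 8*22)=-215, (8*18 - 9*-1)=153, (9*33 - -2*18)=333, (-2*-23 - -29*33)=1003; twice the area = |3272| = 3272; area = 1636; answer 1636

1636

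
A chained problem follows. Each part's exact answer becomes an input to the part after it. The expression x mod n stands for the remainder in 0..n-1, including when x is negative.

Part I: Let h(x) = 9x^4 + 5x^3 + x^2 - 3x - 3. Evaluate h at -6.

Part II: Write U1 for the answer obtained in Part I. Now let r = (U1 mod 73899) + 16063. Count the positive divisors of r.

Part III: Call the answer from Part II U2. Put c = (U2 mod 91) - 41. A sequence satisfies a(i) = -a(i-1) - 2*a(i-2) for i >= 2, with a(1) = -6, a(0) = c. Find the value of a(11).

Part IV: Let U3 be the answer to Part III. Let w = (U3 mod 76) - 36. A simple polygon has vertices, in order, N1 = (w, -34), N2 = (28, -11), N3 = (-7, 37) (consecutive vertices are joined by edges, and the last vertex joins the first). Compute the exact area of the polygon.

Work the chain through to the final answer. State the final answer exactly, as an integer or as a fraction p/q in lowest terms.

1189/2

Part I: 9*(-6)^4 + 5*(-6)^3 + 1*(-6)^2 - 3*(-6)^1 - 3 = (11664) + (-1080) + (36) + (18) + (-3) = 10635; answer 10635
Part II: U1 = 10635; r = 26698; 26698 = 2 * 7 * 1907; number of divisors = (1+1) * (1+1) * (1+1) = 8; answer 8
Part III: U2 = 8; c = -33; a(2) = -1*(-6) - 2*(-33) = 72; iterating: a(2)=72, a(3)=-60, a(4)=-84, a(5)=204, a(6)=-36, a(7)=-372, a(8)=444, a(9)=300, a(10)=-1188, a(11)=588; answer 588
Part IV: U3 = 588; w = 20; cross terms: (20*-11 - 28*-34)=732, (28*37 - -7*-11)=959, (-7*-34 - 20*37)=-502; twice the area = |1189| = 1189; area = 1189/2; answer 1189/2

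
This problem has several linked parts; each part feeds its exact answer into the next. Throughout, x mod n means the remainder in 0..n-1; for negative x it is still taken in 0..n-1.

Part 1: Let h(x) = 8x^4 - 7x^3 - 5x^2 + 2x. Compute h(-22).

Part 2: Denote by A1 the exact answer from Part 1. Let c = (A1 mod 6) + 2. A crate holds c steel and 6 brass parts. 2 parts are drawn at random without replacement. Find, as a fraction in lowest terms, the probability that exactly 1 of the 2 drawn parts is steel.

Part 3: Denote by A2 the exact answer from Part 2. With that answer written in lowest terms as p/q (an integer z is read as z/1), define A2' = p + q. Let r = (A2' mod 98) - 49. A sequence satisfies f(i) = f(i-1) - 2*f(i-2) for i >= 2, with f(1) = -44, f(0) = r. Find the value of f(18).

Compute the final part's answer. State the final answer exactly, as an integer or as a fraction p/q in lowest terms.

10352

Part 1: 8*(-22)^4 - 7*(-22)^3 - 5*(-22)^2 + 2*(-22)^1 = (1874048) + (74536) + (-2420) + (-44) = 1946120; answer 1946120
Part 2: A1 = 1946120; c = 4; total draws C(10,2) = 45; favorable C(4,1)*C(6,1) = 24; P = 8/15; answer 8/15
Part 3: A2 = 8/15; threaded value p + q = 23; r = -26; f(2) = 1*(-44) - 2*(-26) = 8; iterating: f(2)=8, f(3)=96, f(4)=80, f(5)=-112, f(6)=-272, f(7)=-48, f(8)=496, f(9)=592, f(10)=-400, f(11)=-1584, f(12)=-784, f(13)=2384, f(14)=3952, f(15)=-816, f(16)=-8720, f(17)=-7088, f(18)=10352; answer 10352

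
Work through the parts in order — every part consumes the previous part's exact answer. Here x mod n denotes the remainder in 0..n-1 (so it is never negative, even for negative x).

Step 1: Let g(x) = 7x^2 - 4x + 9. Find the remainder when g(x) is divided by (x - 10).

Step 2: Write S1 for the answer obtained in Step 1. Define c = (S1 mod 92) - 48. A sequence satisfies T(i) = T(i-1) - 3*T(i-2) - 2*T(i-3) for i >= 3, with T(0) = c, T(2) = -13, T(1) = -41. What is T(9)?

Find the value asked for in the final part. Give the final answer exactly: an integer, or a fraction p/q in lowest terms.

9604

Step 1: remainder = value at the root: 7*(10)^2 - 4*(10)^1 + 9 = (700) + (-40) + (9) = 669; answer 669
Step 2: S1 = 669; c = -23; T(3) = 1*(-13) - 3*(-41) - 2*(-23) = 156; iterating: T(3)=156, T(4)=277, T(5)=-165, T(6)=-1308, T(7)=-1367, T(8)=2887, T(9)=9604; answer 9604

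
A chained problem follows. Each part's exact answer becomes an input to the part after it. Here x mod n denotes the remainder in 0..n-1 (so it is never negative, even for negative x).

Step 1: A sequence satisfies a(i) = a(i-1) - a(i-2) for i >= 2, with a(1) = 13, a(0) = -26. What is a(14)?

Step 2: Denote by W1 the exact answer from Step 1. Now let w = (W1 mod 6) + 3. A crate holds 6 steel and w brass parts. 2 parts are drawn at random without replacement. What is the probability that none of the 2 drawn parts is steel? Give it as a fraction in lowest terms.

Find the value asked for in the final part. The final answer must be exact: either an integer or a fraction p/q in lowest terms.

5/22

Step 1: a(2) = 1*(13) - 1*(-26) = 39; iterating: a(2)=39, a(3)=26, a(4)=-13, a(5)=-39, a(6)=-26, a(7)=13, a(8)=39, a(9)=26, a(10)=-13, a(11)=-39, a(12)=-26, a(13)=13, a(14)=39; answer 39
Step 2: W1 = 39; w = 6; total draws C(12,2) = 66; favorable C(6,2) = 15; P = 5/22; answer 5/22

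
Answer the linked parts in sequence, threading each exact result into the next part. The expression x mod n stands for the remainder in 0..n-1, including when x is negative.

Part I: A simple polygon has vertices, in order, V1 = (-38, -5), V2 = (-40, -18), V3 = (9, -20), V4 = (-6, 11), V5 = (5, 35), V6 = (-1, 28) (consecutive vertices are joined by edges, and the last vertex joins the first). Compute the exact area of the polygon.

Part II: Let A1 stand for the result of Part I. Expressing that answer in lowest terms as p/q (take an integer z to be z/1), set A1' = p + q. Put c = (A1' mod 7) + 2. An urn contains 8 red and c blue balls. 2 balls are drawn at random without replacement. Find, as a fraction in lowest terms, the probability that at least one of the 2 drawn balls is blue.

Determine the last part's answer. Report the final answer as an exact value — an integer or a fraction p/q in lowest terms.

23/30

Part I: cross terms: (-38*-18 - -40*-5)=484, (-40*-20 - 9*-18)=962, (9*11 - -6*-20)=-21, (-6*35 - 5*11)=-265, (5*28 - -1*35)=175, (-1*-5 - -38*28)=1069; twice the area = |2404| = 2404; area = 1202; answer 1202
Part II: A1 = 1202; threaded value p + q = 1203; c = 8; total draws C(16,2) = 120; complement C(8,2) = 28; favorable 120 - 28 = 92; P = 23/30; answer 23/30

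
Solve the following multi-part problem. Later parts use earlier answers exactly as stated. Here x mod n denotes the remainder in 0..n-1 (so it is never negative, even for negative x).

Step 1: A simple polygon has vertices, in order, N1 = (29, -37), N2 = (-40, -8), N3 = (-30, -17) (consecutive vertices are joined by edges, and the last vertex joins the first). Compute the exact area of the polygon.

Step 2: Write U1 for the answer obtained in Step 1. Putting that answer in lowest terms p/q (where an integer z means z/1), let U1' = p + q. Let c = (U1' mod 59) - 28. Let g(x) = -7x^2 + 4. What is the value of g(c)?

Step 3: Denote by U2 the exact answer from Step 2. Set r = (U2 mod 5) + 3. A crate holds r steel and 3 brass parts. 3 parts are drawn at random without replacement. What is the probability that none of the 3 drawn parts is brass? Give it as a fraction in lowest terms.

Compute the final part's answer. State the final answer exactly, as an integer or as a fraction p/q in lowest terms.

7/24

Step 1: cross terms: (29*-8 - -40*-37)=-1712, (-40*-17 - -30*-8)=440, (-30*-37 - 29*-17)=1603; twice the area = |331| = 331; area = 331/2; answer 331/2
Step 2: U1 = 331/2; threaded value p + q = 333; c = 10; -7*(10)^2 + 4 = (-700) + (4) = -696; answer -696
Step 3: U2 = -696; r = 7; total draws C(10,3) = 120; favorable C(7,3) = 35; P = 7/24; answer 7/24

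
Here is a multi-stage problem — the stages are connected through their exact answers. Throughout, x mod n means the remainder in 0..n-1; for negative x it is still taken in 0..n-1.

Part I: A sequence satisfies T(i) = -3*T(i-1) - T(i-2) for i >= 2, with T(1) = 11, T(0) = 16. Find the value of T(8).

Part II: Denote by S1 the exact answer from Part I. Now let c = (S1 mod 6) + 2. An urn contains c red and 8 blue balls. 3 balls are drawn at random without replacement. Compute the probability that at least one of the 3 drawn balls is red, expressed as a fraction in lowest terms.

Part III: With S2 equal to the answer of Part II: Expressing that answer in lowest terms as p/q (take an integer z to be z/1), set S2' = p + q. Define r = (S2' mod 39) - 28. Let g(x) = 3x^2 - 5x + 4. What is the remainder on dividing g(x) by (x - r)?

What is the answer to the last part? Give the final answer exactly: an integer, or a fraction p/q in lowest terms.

2326

Part I: T(2) = -3*(11) - 1*(16) = -49; iterating: T(2)=-49, T(3)=136, T(4)=-359, T(5)=941, T(6)=-2464, T(7)=6451, T(8)=-16889; answer -16889
Part II: S1 = -16889; c = 3; total draws C(11,3) = 165; complement C(8,3) = 56; favorable 165 - 56 = 109; P = 109/165; answer 109/165
Part III: S2 = 109/165; threaded value p + q = 274; r = -27; remainder = value at the root: 3*(-27)^2 - 5*(-27)^1 + 4 = (2187) + (135) + (4) = 2326; answer 2326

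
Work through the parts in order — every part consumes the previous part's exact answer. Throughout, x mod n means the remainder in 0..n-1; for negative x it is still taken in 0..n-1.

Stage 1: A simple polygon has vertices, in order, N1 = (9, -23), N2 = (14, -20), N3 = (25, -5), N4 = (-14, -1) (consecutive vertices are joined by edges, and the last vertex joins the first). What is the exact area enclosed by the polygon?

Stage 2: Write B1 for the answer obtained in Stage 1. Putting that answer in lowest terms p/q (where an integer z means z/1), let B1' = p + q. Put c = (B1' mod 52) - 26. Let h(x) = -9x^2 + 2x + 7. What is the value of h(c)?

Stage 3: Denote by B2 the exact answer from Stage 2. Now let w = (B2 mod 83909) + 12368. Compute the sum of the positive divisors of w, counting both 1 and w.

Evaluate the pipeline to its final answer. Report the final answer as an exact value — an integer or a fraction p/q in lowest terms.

101556

Stage 1: cross terms: (9*-20 - 14*-23)=142, (14*-5 - 25*-20)=430, (25*-1 - -14*-5)=-95, (-14*-23 - 9*-1)=331; twice the area = |808| = 808; area = 404; answer 404
Stage 2: B1 = 404; threaded value p + q = 405; c = 15; -9*(15)^2 + 2*(15)^1 + 7 = (-2025) + (30) + (7) = -1988; answer -1988
Stage 3: B2 = -1988; w = 94289; 94289 = 13 * 7253; sigma = (1 + 13) * (1 + 7253) = 14 * 7254 = 101556; answer 101556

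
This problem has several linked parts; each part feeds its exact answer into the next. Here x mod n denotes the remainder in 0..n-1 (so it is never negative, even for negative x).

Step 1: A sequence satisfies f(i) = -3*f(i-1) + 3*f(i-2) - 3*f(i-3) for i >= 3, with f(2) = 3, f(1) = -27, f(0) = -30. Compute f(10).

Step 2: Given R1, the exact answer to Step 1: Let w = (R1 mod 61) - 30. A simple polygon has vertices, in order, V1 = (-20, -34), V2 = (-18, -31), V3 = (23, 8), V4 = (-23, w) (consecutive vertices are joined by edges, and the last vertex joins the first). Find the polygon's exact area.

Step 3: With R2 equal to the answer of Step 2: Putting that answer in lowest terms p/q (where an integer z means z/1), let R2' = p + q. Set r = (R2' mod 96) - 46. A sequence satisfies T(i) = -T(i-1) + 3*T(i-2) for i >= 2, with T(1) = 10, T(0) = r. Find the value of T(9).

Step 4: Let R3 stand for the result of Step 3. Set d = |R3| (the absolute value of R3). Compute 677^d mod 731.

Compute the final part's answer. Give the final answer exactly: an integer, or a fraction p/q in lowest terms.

309

Step 1: f(3) = -3*(3) + 3*(-27) - 3*(-30) = 0; iterating: f(3)=0, f(4)=90, f(5)=-279, f(6)=1107, f(7)=-4428, f(8)=17442, f(9)=-68931, f(10)=272403; answer 272403
Step 2: R1 = 272403; w = 8; cross terms: (-20*-31 - -18*-34)=8, (-18*8 - 23*-31)=569, (23*8 - -23*8)=368, (-23*-34 - -20*8)=942; twice the area = |1887| = 1887; area = 1887/2; answer 1887/2
Step 3: R2 = 1887/2; threaded value p + q = 1889; r = 19; T(2) = -1*(10) + 3*(19) = 47; iterating: T(2)=47, T(3)=-17, T(4)=158, T(5)=-209, T(6)=683, T(7)=-1310, T(8)=3359, T(9)=-7289; answer -7289
Step 4: R3 = -7289; d = 7289; squarings mod 731: 677^1=677, 677^2=723, 677^4=64, 677^8=441, 677^16=35, 677^32=494, 677^64=613, 677^128=35, 677^256=494, 677^512=613, 677^1024=35, 677^2048=494, 677^4096=613; 677^7289 = 677^1 * 677^8 * 677^16 * 677^32 * 677^64 * 677^1024 * 677^2048 * 677^4096 = 309 (mod 731); answer 309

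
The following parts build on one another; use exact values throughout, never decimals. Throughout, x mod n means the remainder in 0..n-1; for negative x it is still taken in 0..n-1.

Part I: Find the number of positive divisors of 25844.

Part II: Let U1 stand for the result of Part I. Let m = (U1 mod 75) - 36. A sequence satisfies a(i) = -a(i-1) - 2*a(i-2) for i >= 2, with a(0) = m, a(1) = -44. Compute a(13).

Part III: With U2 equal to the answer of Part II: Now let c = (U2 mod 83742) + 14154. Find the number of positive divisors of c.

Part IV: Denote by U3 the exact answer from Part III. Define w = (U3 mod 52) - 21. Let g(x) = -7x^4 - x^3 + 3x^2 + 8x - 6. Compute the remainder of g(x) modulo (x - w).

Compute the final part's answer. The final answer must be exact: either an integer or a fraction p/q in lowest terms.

Part I: 25844 = 2^2 * 7 * 13 * 71; number of divisors = (2+1) * (1+1) * (1+1) * (1+1) = 24; answer 24
Part II: U1 = 24; m = -12; a(2) = -1*(-44) - 2*(-12) = 68; iterating: a(2)=68, a(3)=20, a(4)=-156, a(5)=116, a(6)=196, a(7)=-428, a(8)=36, a(9)=820, a(10)=-892, a(11)=-748, a(12)=2532, a(13)=-1036; answer -1036
Part III: U2 = -1036; c = 96860; 96860 = 2^2 * 5 * 29 * 167; number of divisors = (2+1) * (1+1) * (1+1) * (1+1) = 24; answer 24
Part IV: U3 = 24; w = 3; remainder = value at the root: -7*(3)^4 - 1*(3)^3 + 3*(3)^2 + 8*(3)^1 - 6 = (-567) + (-27) + (27) + (24) + (-6) = -549; answer -549

-549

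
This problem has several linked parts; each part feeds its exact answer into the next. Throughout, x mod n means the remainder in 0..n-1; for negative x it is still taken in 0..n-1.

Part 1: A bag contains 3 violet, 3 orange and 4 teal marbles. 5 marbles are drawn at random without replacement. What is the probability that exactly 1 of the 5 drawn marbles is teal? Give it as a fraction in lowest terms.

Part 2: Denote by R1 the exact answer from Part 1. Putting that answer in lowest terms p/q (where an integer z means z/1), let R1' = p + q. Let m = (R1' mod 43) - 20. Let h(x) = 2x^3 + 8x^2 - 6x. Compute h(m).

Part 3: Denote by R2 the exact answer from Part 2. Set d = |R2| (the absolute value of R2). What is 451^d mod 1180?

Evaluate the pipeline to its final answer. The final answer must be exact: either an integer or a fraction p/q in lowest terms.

Part 1: total draws C(10,5) = 252; favorable C(4,1)*C(6,4) = 60; P = 5/21; answer 5/21
Part 2: R1 = 5/21; threaded value p + q = 26; m = 6; 2*(6)^3 + 8*(6)^2 - 6*(6)^1 = (432) + (288) + (-36) = 684; answer 684
Part 3: R2 = 684; d = 684; squarings mod 1180: 451^1=451, 451^2=441, 451^4=961, 451^8=761, 451^16=921, 451^32=1001, 451^64=181, 451^128=901, 451^256=1141, 451^512=341; 451^684 = 451^4 * 451^8 * 451^32 * 451^128 * 451^512 = 461 (mod 1180); answer 461

461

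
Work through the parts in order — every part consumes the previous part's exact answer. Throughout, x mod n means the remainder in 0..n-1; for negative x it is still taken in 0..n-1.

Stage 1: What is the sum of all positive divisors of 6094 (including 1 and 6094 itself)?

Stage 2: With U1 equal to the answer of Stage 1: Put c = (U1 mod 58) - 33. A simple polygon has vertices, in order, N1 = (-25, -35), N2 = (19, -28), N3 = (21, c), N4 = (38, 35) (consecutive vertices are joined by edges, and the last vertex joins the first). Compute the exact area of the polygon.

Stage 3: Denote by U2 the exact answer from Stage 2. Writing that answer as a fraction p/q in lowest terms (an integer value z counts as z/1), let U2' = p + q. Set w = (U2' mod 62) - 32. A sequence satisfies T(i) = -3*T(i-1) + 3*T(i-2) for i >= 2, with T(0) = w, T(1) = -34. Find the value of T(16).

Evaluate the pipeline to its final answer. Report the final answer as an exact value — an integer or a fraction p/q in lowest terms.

6911974134

Stage 1: 6094 = 2 * 11 * 277; sigma = (1 + 2) * (1 + 11) * (1 + 277) = 3 * 12 * 278 = 10008; answer 10008
Stage 2: U1 = 10008; c = -1; cross terms: (-25*-28 - 19*-35)=1365, (19*-1 - 21*-28)=569, (21*35 - 38*-1)=773, (38*-35 - -25*35)=-455; twice the area = |2252| = 2252; area = 1126; answer 1126
Stage 3: U2 = 1126; threaded value p + q = 1127; w = -21; T(2) = -3*(-34) + 3*(-21) = 39; iterating: T(2)=39, T(3)=-219, T(4)=774, T(5)=-2979, T(6)=11259, T(7)=-42714, T(8)=161919, T(9)=-613899, T(10)=2327454, T(11)=-8824059, T(12)=33454539, T(13)=-126835794, T(14)=480870999, T(15)=-1823120379, T(16)=6911974134; answer 6911974134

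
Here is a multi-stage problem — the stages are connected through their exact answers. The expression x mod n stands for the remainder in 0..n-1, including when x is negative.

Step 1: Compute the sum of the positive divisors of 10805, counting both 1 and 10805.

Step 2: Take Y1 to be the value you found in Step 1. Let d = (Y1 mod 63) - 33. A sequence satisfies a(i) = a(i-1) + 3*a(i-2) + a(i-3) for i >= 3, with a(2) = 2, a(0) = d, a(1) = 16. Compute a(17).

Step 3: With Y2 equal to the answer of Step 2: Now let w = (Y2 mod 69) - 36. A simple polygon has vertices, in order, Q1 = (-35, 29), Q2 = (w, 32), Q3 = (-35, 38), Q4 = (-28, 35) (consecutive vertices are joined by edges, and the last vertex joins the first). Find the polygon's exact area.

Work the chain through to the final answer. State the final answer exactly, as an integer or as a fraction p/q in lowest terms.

153/2

Step 1: 10805 = 5 * 2161; sigma = (1 + 5) * (1 + 2161) = 6 * 2162 = 12972; answer 12972
Step 2: Y1 = 12972; d = 24; a(3) = 1*(2) + 3*(16) + 1*(24) = 74; iterating: a(3)=74, a(4)=96, a(5)=320, a(6)=682, a(7)=1738, a(8)=4104, a(9)=10000, a(10)=24050, a(11)=58154, a(12)=140304, a(13)=338816, a(14)=817882, a(15)=1974634, a(16)=4767096, a(17)=11508880; answer 11508880
Step 3: Y2 = 11508880; w = -11; cross terms: (-35*32 - -11*29)=-801, (-11*38 - -35*32)=702, (-35*35 - -28*38)=-161, (-28*29 - -35*35)=413; twice the area = |153| = 153; area = 153/2; answer 153/2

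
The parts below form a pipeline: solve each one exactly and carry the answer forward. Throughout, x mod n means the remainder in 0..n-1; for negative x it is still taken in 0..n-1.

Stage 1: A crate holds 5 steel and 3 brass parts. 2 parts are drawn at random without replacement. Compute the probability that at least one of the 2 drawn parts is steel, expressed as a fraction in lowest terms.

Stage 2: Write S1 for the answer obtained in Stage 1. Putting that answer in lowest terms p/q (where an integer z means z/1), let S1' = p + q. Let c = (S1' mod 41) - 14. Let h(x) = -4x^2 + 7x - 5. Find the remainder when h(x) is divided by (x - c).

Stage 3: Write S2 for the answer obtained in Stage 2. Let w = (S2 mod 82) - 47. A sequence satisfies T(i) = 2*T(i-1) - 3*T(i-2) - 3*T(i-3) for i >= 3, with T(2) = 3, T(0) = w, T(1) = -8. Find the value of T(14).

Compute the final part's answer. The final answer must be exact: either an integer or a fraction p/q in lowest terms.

Stage 1: total draws C(8,2) = 28; complement C(3,2) = 3; favorable 28 - 3 = 25; P = 25/28; answer 25/28
Stage 2: S1 = 25/28; threaded value p + q = 53; c = -2; remainder = value at the root: -4*(-2)^2 + 7*(-2)^1 - 5 = (-16) + (-14) + (-5) = -35; answer -35
Stage 3: S2 = -35; w = 0; T(3) = 2*(3) - 3*(-8) - 3*(0) = 30; iterating: T(3)=30, T(4)=75, T(5)=51, T(6)=-213, T(7)=-804, T(8)=-1122, T(9)=807, T(10)=7392, T(11)=15729, T(12)=6861, T(13)=-55641, T(14)=-179052; answer -179052

-179052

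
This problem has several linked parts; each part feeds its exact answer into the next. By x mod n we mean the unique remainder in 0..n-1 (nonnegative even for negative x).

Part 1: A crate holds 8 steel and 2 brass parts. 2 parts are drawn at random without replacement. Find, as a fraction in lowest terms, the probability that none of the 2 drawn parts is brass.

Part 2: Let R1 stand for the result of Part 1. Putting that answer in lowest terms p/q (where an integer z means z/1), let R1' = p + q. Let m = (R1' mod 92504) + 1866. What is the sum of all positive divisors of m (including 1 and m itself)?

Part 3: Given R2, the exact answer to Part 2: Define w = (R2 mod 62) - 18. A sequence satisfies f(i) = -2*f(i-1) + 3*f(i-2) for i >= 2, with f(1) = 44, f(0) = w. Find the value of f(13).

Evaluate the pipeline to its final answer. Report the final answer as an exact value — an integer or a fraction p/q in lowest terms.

Part 1: total draws C(10,2) = 45; favorable C(8,2) = 28; P = 28/45; answer 28/45
Part 2: R1 = 28/45; threaded value p + q = 73; m = 1939; 1939 = 7 * 277; sigma = (1 + 7) * (1 + 277) = 8 * 278 = 2224; answer 2224
Part 3: R2 = 2224; w = 36; f(2) = -2*(44) + 3*(36) = 20; iterating: f(2)=20, f(3)=92, f(4)=-124, f(5)=524, f(6)=-1420, f(7)=4412, f(8)=-13084, f(9)=39404, f(10)=-118060, f(11)=354332, f(12)=-1062844, f(13)=3188684; answer 3188684

3188684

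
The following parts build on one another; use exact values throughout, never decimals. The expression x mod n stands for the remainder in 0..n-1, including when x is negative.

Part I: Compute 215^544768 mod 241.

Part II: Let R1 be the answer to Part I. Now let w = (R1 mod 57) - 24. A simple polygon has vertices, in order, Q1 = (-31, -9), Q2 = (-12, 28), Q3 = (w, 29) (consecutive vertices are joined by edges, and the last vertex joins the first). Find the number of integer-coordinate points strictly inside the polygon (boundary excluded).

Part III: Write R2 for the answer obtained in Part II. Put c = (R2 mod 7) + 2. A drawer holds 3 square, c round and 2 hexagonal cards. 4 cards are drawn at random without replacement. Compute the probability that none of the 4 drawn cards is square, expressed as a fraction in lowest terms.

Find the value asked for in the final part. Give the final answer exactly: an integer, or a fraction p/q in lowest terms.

Part I: squarings mod 241: 215^1=215, 215^2=194, 215^4=40, 215^8=154, 215^16=98, 215^32=205, 215^64=91, 215^128=87, 215^256=98, 215^512=205, 215^1024=91, 215^2048=87, 215^4096=98, 215^8192=205, 215^16384=91, 215^32768=87, 215^65536=98, 215^131072=205, 215^262144=91, 215^524288=87; 215^544768 = 215^4096 * 215^16384 * 215^524288 = 87 (mod 241); answer 87
Part II: R1 = 87; w = 6; cross terms: (-31*28 - -12*-9)=-976, (-12*29 - 6*28)=-516, (6*-9 - -31*29)=845; twice the area = |-647| = 647; area = 647/2; boundary points = 1 + 1 + 1 = 3; strictly interior points = area - boundary/2 + 1 = 323; answer 323
Part III: R2 = 323; c = 3; total draws C(8,4) = 70; favorable C(5,4) = 5; P = 1/14; answer 1/14

1/14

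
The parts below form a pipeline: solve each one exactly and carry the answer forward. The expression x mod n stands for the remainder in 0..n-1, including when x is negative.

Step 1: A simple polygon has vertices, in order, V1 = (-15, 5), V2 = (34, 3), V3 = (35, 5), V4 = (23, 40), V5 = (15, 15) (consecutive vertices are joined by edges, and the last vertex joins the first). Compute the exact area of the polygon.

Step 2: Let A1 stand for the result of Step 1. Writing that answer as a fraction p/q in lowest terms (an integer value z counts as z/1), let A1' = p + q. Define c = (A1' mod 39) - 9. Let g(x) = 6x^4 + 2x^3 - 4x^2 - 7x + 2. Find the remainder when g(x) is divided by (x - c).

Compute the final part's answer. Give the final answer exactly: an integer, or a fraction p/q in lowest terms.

419

Step 1: cross terms: (-15*3 - 34*5)=-215, (34*5 - 35*3)=65, (35*40 - 23*5)=1285, (23*15 - 15*40)=-255, (15*5 - -15*15)=300; twice the area = |1180| = 1180; area = 590; answer 590
Step 2: A1 = 590; threaded value p + q = 591; c = -3; remainder = value at the root: 6*(-3)^4 + 2*(-3)^3 - 4*(-3)^2 - 7*(-3)^1 + 2 = (486) + (-54) + (-36) + (21) + (2) = 419; answer 419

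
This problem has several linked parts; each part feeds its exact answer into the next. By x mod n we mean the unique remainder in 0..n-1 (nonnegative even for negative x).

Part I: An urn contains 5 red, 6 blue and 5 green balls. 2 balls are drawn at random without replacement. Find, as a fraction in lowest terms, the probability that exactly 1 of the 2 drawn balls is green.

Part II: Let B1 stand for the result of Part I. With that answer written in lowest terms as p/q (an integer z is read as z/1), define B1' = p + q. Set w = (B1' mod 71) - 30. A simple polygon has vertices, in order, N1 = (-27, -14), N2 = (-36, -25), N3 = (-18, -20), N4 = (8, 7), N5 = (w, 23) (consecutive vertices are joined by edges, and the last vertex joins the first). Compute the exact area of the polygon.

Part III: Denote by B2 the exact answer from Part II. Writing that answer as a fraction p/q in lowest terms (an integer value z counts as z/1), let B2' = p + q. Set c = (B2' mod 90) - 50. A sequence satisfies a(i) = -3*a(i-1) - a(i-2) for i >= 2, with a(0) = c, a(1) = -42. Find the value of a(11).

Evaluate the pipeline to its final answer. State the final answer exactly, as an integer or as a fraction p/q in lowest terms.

-1034757

Part I: total draws C(16,2) = 120; favorable C(5,1)*C(11,1) = 55; P = 11/24; answer 11/24
Part II: B1 = 11/24; threaded value p + q = 35; w = 5; cross terms: (-27*-25 - -36*-14)=171, (-36*-20 - -18*-25)=270, (-18*7 - 8*-20)=34, (8*23 - 5*7)=149, (5*-14 - -27*23)=551; twice the area = |1175| = 1175; area = 1175/2; answer 1175/2
Part III: B2 = 1175/2; threaded value p + q = 1177; c = -43; a(2) = -3*(-42) - 1*(-43) = 169; iterating: a(2)=169, a(3)=-465, a(4)=1226, a(5)=-3213, a(6)=8413, a(7)=-22026, a(8)=57665, a(9)=-150969, a(10)=395242, a(11)=-1034757; answer -1034757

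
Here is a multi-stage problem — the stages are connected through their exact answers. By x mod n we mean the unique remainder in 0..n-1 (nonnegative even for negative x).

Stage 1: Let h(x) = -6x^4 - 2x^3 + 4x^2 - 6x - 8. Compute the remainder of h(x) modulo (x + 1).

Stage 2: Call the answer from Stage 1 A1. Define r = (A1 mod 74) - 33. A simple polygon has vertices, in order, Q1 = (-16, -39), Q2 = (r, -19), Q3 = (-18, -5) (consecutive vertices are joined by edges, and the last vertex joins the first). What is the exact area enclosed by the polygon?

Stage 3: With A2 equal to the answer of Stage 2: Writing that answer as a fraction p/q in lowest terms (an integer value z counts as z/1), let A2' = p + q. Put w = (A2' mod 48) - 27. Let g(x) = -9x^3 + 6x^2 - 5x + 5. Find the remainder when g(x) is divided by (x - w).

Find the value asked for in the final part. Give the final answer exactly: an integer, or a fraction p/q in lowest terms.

Stage 1: remainder = value at the root: -6*(-1)^4 - 2*(-1)^3 + 4*(-1)^2 - 6*(-1)^1 - 8 = (-6) + (2) + (4) + (6) + (-8) = -2; answer -2
Stage 2: A1 = -2; r = 39; cross terms: (-16*-19 - 39*-39)=1825, (39*-5 - -18*-19)=-537, (-18*-39 - -16*-5)=622; twice the area = |1910| = 1910; area = 955; answer 955
Stage 3: A2 = 955; threaded value p + q = 956; w = 17; remainder = value at the root: -9*(17)^3 + 6*(17)^2 - 5*(17)^1 + 5 = (-44217) + (1734) + (-85) + (5) = -42563; answer -42563

-42563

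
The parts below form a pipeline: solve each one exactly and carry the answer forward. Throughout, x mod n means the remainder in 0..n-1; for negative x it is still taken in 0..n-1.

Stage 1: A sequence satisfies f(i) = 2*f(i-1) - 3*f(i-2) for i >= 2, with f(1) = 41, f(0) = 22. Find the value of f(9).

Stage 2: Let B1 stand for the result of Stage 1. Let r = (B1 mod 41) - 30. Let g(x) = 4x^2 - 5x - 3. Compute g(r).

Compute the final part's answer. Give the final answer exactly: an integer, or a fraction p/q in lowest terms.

Stage 1: f(2) = 2*(41) - 3*(22) = 16; iterating: f(2)=16, f(3)=-91, f(4)=-230, f(5)=-187, f(6)=316, f(7)=1193, f(8)=1438, f(9)=-703; answer -703
Stage 2: B1 = -703; r = 5; 4*(5)^2 - 5*(5)^1 - 3 = (100) + (-25) + (-3) = 72; answer 72

72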